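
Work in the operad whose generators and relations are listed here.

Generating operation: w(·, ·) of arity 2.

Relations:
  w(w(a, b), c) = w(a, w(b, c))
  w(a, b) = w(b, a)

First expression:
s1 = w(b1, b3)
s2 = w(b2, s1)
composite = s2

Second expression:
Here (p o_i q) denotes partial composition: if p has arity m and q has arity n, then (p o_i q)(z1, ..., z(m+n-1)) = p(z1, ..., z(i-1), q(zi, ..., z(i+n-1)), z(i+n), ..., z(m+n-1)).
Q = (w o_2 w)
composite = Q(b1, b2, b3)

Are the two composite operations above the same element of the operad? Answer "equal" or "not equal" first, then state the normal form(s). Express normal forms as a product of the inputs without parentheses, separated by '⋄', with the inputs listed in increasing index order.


equal; the common form is b1 ⋄ b2 ⋄ b3

Reducing the first expression gives b1 ⋄ b2 ⋄ b3
Reducing the second expression gives b1 ⋄ b2 ⋄ b3
Both agree, so they are equal.


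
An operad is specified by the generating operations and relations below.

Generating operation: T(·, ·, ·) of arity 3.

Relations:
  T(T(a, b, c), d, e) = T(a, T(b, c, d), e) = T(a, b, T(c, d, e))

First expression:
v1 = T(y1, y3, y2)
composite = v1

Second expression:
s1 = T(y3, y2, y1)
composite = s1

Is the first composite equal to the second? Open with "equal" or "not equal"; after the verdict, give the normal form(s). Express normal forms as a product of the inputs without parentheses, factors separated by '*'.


not equal; the first gives y1 * y3 * y2 and the second y3 * y2 * y1

In normal form, the first expression is y1 * y3 * y2
In normal form, the second expression is y3 * y2 * y1
Different reductions; not equal.


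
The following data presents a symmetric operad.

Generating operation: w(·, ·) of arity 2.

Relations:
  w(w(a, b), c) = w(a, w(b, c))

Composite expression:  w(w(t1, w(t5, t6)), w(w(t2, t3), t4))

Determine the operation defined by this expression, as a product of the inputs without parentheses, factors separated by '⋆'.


t1 ⋆ t5 ⋆ t6 ⋆ t2 ⋆ t3 ⋆ t4

Every regrouping of w is equal, so read the t-inputs in written order.
w(t5, t6) collapses to t5 ⋆ t6
w(t1, w(t5, t6)) collapses to t1 ⋆ t5 ⋆ t6
w(t2, t3) collapses to t2 ⋆ t3
w(w(t2, t3), t4) collapses to t2 ⋆ t3 ⋆ t4
w(w(t1, w(t5, t6)), w(w(t2, t3), t4)) collapses to t1 ⋆ t5 ⋆ t6 ⋆ t2 ⋆ t3 ⋆ t4


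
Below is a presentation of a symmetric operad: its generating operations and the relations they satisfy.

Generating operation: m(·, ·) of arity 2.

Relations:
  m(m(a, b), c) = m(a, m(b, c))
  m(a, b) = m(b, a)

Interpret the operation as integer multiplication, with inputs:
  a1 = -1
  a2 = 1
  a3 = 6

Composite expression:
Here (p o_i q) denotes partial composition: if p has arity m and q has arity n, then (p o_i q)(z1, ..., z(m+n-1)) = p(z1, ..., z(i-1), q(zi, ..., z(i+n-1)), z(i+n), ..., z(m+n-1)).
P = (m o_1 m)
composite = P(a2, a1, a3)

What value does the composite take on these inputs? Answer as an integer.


-6

m(a2, a1) = -1
m(m(a2, a1), a3) = -6


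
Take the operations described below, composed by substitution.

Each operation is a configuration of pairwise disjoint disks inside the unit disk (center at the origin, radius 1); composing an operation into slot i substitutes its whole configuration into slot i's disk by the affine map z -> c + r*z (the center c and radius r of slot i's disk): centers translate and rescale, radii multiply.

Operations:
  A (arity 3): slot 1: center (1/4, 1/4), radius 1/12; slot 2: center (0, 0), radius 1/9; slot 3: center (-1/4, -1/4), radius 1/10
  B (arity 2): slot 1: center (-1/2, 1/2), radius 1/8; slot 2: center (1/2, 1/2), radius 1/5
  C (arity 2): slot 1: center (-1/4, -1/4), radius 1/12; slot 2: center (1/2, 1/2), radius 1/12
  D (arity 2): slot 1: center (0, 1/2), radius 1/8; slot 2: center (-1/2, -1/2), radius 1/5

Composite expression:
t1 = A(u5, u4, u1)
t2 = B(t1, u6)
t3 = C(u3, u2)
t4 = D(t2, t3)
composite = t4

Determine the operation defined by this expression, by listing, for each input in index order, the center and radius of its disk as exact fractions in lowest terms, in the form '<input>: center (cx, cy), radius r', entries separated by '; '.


u1: center (-17/256, 143/256), radius 1/640; u2: center (-2/5, -2/5), radius 1/60; u3: center (-11/20, -11/20), radius 1/60; u4: center (-1/16, 9/16), radius 1/576; u5: center (-15/256, 145/256), radius 1/768; u6: center (1/16, 9/16), radius 1/40

Affine substitution under D: radii multiply and u-centers shift.
u5: after 3 affine steps, its disk has center (-15/256, 145/256), radius 1/768
u4: after 3 affine steps, its disk has center (-1/16, 9/16), radius 1/576
u1: after 3 affine steps, its disk has center (-17/256, 143/256), radius 1/640
u6: after 2 affine steps, its disk has center (1/16, 9/16), radius 1/40
u3: after 2 affine steps, its disk has center (-11/20, -11/20), radius 1/60
u2: after 2 affine steps, its disk has center (-2/5, -2/5), radius 1/60


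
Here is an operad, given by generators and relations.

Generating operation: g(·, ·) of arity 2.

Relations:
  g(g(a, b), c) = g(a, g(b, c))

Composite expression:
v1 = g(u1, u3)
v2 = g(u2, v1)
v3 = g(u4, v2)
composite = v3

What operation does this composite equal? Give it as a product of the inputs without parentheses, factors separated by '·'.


All parenthesizations of g agree; list the u-inputs left to right.
g(u1, u3) collapses to u1 · u3
g(u2, g(u1, u3)) collapses to u2 · u1 · u3
g(u4, g(u2, g(u1, u3))) collapses to u4 · u2 · u1 · u3

u4 · u2 · u1 · u3


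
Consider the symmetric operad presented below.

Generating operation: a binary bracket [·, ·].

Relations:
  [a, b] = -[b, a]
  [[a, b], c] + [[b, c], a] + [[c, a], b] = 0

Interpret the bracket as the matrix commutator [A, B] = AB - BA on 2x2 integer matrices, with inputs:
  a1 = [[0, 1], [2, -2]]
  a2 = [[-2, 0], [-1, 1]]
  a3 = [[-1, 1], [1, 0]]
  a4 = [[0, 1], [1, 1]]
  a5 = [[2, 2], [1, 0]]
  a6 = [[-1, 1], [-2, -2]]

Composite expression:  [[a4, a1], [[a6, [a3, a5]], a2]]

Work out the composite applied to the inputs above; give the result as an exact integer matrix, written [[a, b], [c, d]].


[[63, 0], [42, -63]]


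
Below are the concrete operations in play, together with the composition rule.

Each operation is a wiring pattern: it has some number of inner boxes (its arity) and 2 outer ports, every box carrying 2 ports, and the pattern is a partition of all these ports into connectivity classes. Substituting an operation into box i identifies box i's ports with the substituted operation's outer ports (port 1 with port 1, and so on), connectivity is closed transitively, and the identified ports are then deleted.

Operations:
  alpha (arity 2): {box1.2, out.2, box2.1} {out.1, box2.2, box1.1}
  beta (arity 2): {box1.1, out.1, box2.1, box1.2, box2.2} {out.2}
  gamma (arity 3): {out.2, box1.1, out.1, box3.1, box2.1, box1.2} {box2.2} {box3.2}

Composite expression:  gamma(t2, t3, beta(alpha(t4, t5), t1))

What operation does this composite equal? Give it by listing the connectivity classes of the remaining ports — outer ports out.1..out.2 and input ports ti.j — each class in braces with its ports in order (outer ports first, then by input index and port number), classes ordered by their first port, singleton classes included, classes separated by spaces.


{out.1, out.2, t1.1, t1.2, t2.1, t2.2, t3.1, t4.1, t4.2, t5.1, t5.2} {t3.2}

Two ports join when wires chain via gamma-identified ports.
alpha over (t4, t5) gives {out.1, t4.1, t5.2} {out.2, t4.2, t5.1}, out.j being that stage's outer ports
beta over (t4, t5, t1) gives {out.1, t1.1, t1.2, t4.1, t4.2, t5.1, t5.2} {out.2}, out.j being that stage's outer ports
gamma over (t2, t3, t4, t5, t1) gives {out.1, out.2, t1.1, t1.2, t2.1, t2.2, t3.1, t4.1, t4.2, t5.1, t5.2} {t3.2}, out.j being that stage's outer ports


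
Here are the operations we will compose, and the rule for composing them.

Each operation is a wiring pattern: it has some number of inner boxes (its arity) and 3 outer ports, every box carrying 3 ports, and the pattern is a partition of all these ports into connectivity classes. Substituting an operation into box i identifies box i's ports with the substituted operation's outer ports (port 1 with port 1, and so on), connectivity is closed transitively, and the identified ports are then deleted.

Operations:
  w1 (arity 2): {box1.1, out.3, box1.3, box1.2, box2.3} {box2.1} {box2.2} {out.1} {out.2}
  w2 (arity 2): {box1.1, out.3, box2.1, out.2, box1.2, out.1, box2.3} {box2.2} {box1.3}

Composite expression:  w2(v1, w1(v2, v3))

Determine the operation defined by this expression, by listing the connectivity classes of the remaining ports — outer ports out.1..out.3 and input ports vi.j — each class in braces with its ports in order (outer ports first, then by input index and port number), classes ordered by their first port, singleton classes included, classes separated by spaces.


{out.1, out.2, out.3, v1.1, v1.2, v2.1, v2.2, v2.3, v3.3} {v1.3} {v3.1} {v3.2}

Reachability decides: close wires over w2-identified ports.
composing w1 on (v2, v3), with out.j its own outer ports: {out.1} {out.2} {out.3, v2.1, v2.2, v2.3, v3.3} {v3.1} {v3.2}
composing w2 on (v1, v2, v3), with out.j its own outer ports: {out.1, out.2, out.3, v1.1, v1.2, v2.1, v2.2, v2.3, v3.3} {v1.3} {v3.1} {v3.2}


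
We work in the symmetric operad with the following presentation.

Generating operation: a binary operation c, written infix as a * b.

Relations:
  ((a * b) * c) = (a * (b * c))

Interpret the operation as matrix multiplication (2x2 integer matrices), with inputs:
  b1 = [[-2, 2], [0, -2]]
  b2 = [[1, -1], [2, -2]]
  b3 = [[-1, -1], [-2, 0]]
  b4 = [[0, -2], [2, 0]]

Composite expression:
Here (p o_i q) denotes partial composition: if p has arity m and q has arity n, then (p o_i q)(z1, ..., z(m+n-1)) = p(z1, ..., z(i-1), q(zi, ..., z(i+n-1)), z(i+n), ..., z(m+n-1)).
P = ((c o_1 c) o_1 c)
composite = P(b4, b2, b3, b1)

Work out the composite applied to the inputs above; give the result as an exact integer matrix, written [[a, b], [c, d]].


[[8, -16], [-4, 8]]

(b4 * b2) = [[-4, 4], [2, -2]]
((b4 * b2) * b3) = [[-4, 4], [2, -2]]
(((b4 * b2) * b3) * b1) = [[8, -16], [-4, 8]]


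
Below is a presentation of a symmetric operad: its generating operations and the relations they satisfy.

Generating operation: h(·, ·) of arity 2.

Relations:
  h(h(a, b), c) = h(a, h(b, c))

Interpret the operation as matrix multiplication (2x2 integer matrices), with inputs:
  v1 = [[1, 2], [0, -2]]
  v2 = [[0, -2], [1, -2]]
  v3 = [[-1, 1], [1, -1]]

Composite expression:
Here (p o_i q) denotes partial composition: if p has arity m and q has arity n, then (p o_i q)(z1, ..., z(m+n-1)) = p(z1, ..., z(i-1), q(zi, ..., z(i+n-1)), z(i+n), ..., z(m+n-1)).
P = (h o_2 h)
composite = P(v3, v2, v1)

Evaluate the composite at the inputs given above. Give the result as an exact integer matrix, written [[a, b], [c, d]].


[[1, 2], [-1, -2]]

h(v2, v1) = [[0, 4], [1, 6]]
h(v3, h(v2, v1)) = [[1, 2], [-1, -2]]


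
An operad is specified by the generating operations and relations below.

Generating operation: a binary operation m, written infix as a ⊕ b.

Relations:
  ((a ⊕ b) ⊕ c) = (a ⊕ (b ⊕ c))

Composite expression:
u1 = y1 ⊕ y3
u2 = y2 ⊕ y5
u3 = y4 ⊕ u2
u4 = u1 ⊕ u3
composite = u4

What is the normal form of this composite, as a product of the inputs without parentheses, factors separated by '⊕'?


y1 ⊕ y3 ⊕ y4 ⊕ y2 ⊕ y5

Every regrouping of m is equal, so read the y-inputs in written order.
(y1 ⊕ y3) unparenthesizes to y1 ⊕ y3
(y2 ⊕ y5) unparenthesizes to y2 ⊕ y5
(y4 ⊕ (y2 ⊕ y5)) unparenthesizes to y4 ⊕ y2 ⊕ y5
((y1 ⊕ y3) ⊕ (y4 ⊕ (y2 ⊕ y5))) unparenthesizes to y1 ⊕ y3 ⊕ y4 ⊕ y2 ⊕ y5


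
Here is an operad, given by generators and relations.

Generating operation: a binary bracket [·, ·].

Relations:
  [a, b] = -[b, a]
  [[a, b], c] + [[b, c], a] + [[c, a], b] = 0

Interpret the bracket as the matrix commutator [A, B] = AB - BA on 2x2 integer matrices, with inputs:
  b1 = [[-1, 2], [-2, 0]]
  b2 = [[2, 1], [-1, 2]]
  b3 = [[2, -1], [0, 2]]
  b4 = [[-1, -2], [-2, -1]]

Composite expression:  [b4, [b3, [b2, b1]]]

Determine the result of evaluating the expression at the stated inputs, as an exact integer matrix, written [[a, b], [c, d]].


[[0, -4], [4, 0]]

[b2, b1] = [[0, 1], [1, 0]]
[b3, [b2, b1]] = [[-1, 0], [0, 1]]
[b4, [b3, [b2, b1]]] = [[0, -4], [4, 0]]


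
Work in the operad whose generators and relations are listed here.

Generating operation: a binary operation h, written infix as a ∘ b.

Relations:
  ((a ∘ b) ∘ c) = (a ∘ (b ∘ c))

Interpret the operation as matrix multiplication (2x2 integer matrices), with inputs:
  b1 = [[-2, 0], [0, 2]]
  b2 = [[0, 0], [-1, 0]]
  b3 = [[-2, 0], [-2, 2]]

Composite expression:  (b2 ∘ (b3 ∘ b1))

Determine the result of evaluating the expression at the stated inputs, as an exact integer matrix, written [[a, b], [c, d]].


[[0, 0], [-4, 0]]

(b3 ∘ b1) = [[4, 0], [4, 4]]
(b2 ∘ (b3 ∘ b1)) = [[0, 0], [-4, 0]]


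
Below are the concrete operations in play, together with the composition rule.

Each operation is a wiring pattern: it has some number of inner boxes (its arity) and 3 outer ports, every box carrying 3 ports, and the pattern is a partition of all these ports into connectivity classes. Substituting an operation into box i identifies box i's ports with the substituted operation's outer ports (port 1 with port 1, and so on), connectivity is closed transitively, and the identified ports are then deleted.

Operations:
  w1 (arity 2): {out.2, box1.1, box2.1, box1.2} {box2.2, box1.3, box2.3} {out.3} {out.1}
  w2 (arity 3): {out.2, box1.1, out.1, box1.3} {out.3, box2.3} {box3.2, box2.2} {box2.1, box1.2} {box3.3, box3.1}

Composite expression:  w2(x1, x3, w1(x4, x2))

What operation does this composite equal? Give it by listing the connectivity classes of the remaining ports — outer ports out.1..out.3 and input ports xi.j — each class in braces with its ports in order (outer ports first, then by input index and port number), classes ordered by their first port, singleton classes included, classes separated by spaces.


Reachability decides: close wires over w2-identified ports.
after w1, the pattern on (x4, x2) reads {out.1} {out.2, x2.1, x4.1, x4.2} {out.3} {x2.2, x2.3, x4.3} (out.j = its outer ports)
after w2, the pattern on (x1, x3, x4, x2) reads {out.1, out.2, x1.1, x1.3} {out.3, x3.3} {x1.2, x3.1} {x2.1, x3.2, x4.1, x4.2} {x2.2, x2.3, x4.3} (out.j = its outer ports)

{out.1, out.2, x1.1, x1.3} {out.3, x3.3} {x1.2, x3.1} {x2.1, x3.2, x4.1, x4.2} {x2.2, x2.3, x4.3}


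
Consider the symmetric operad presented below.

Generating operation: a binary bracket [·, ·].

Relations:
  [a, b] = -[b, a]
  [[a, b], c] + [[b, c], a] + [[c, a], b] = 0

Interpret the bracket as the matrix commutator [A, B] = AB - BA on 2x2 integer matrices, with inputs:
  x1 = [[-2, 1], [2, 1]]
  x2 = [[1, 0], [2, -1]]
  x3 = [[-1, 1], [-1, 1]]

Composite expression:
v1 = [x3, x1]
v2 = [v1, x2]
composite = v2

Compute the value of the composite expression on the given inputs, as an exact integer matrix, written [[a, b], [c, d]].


[[2, -2], [2, -2]]

[x3, x1] = [[3, 1], [7, -3]]
[[x3, x1], x2] = [[2, -2], [2, -2]]


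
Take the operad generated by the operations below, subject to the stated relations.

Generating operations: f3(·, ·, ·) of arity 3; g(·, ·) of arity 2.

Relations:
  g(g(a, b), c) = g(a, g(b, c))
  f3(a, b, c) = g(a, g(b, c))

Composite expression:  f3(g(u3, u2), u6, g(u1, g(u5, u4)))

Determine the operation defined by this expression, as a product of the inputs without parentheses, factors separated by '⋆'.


u3 ⋆ u2 ⋆ u6 ⋆ u1 ⋆ u5 ⋆ u4

Associativity of f3 dissolves the nesting; only the u-input order survives.
g(u3, u2) unparenthesizes to u3 ⋆ u2
g(u5, u4) unparenthesizes to u5 ⋆ u4
g(u1, g(u5, u4)) unparenthesizes to u1 ⋆ u5 ⋆ u4
f3(g(u3, u2), u6, g(u1, g(u5, u4))) unparenthesizes to u3 ⋆ u2 ⋆ u6 ⋆ u1 ⋆ u5 ⋆ u4


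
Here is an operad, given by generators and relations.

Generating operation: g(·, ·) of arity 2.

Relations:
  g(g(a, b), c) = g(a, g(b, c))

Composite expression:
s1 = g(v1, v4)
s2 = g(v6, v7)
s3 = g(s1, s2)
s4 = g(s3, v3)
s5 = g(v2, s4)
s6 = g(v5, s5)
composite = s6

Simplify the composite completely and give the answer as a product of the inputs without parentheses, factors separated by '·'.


Associativity of g dissolves the nesting; only the v-input order survives.
g(v1, v4) spells out as v1 · v4
g(v6, v7) spells out as v6 · v7
g(g(v1, v4), g(v6, v7)) spells out as v1 · v4 · v6 · v7
g(g(g(v1, v4), g(v6, v7)), v3) spells out as v1 · v4 · v6 · v7 · v3
g(v2, g(g(g(v1, v4), g(v6, v7)), v3)) spells out as v2 · v1 · v4 · v6 · v7 · v3
g(v5, g(v2, g(g(g(v1, v4), g(v6, v7)), v3))) spells out as v5 · v2 · v1 · v4 · v6 · v7 · v3

v5 · v2 · v1 · v4 · v6 · v7 · v3


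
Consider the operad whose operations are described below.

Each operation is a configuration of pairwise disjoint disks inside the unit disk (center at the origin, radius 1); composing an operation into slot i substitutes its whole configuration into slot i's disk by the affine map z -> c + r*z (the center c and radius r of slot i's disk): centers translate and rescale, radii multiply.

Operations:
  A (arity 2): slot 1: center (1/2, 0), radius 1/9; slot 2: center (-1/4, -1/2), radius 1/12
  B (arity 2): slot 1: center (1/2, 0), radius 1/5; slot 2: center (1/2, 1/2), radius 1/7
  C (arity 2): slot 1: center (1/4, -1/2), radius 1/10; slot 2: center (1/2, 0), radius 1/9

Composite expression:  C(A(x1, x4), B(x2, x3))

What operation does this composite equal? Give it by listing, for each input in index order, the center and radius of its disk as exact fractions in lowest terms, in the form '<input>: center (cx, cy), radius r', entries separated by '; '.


x1: center (3/10, -1/2), radius 1/90; x2: center (5/9, 0), radius 1/45; x3: center (5/9, 1/18), radius 1/63; x4: center (9/40, -11/20), radius 1/120

Nesting under C composes maps z -> c + r*z down each x-path.
for x1, the 2-step affine chain lands on center (3/10, -1/2), radius 1/90
for x4, the 2-step affine chain lands on center (9/40, -11/20), radius 1/120
for x2, the 2-step affine chain lands on center (5/9, 0), radius 1/45
for x3, the 2-step affine chain lands on center (5/9, 1/18), radius 1/63


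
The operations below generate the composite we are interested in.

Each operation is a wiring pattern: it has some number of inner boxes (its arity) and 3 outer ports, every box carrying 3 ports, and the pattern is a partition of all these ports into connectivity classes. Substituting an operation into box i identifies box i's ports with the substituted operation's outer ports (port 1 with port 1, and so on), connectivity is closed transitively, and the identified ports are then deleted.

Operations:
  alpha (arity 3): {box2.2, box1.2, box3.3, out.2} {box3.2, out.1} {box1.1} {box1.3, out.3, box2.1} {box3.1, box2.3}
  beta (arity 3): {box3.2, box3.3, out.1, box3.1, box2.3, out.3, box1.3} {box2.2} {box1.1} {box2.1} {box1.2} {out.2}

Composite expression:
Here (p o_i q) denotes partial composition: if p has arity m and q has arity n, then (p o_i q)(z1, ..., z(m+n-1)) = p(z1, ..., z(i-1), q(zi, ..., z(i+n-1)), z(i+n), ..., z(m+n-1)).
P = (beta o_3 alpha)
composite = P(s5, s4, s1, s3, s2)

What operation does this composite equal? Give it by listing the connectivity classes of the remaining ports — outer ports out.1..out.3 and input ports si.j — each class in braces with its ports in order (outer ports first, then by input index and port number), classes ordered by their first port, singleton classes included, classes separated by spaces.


{out.1, out.3, s1.2, s1.3, s2.2, s2.3, s3.1, s3.2, s4.3, s5.3} {out.2} {s1.1} {s2.1, s3.3} {s4.1} {s4.2} {s5.1} {s5.2}


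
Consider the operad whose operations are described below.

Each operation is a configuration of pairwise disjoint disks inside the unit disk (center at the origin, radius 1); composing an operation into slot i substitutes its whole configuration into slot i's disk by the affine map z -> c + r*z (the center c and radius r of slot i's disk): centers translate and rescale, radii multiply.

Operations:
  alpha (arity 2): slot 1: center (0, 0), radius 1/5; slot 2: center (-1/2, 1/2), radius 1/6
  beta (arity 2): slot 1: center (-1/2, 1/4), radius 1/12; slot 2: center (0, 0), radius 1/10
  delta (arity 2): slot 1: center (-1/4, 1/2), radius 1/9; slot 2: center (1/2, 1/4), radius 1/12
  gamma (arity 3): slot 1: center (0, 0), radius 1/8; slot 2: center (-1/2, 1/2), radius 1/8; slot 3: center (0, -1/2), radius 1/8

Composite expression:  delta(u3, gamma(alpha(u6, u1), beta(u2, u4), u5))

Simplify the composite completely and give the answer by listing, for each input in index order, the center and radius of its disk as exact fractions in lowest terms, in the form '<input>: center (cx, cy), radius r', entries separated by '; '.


u1: center (95/192, 49/192), radius 1/576; u2: center (29/64, 113/384), radius 1/1152; u3: center (-1/4, 1/2), radius 1/9; u4: center (11/24, 7/24), radius 1/960; u5: center (1/2, 5/24), radius 1/96; u6: center (1/2, 1/4), radius 1/480

Each u-disk chains the slot maps above it in delta; radii multiply.
tracing u3 down its 1-map path: center (-1/4, 1/2), radius 1/9
tracing u6 down its 3-map path: center (1/2, 1/4), radius 1/480
tracing u1 down its 3-map path: center (95/192, 49/192), radius 1/576
tracing u2 down its 3-map path: center (29/64, 113/384), radius 1/1152
tracing u4 down its 3-map path: center (11/24, 7/24), radius 1/960
tracing u5 down its 2-map path: center (1/2, 5/24), radius 1/96


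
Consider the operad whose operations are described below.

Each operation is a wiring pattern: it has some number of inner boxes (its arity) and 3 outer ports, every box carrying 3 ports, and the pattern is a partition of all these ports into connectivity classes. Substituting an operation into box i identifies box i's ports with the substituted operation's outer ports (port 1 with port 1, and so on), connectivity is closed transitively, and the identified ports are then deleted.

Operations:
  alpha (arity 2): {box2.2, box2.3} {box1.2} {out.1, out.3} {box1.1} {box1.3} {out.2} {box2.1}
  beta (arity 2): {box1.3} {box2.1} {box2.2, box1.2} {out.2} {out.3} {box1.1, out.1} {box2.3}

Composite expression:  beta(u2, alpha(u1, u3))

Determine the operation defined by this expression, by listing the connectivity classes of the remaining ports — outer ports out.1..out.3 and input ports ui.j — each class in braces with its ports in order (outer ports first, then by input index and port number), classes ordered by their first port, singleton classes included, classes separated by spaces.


{out.1, u2.1} {out.2} {out.3} {u1.1} {u1.2} {u1.3} {u2.2} {u2.3} {u3.1} {u3.2, u3.3}

Treat the ports identified at beta as solder joints: merge, then drop.
after alpha, the pattern on (u1, u3) reads {out.1, out.3} {out.2} {u1.1} {u1.2} {u1.3} {u3.1} {u3.2, u3.3} (out.j = its outer ports)
after beta, the pattern on (u2, u1, u3) reads {out.1, u2.1} {out.2} {out.3} {u1.1} {u1.2} {u1.3} {u2.2} {u2.3} {u3.1} {u3.2, u3.3} (out.j = its outer ports)


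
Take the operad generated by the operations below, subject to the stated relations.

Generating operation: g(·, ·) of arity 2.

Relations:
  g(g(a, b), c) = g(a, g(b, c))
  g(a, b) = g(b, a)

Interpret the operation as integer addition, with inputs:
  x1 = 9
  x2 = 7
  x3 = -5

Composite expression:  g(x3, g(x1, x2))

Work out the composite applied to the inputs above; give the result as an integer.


11

g(x1, x2) = 16
g(x3, g(x1, x2)) = 11


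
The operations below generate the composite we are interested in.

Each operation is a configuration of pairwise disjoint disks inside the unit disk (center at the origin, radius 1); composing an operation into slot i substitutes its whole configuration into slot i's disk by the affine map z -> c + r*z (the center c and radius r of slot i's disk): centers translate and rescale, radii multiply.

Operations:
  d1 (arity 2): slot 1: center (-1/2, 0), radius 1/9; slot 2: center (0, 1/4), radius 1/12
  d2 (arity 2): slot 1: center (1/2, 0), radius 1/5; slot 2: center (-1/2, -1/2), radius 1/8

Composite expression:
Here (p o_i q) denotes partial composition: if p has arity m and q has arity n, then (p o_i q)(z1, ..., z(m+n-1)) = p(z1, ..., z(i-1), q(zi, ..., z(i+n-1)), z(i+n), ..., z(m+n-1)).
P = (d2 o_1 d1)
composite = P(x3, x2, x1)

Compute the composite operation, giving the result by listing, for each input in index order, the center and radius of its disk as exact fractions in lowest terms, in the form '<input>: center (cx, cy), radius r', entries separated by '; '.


x1: center (-1/2, -1/2), radius 1/8; x2: center (1/2, 1/20), radius 1/60; x3: center (2/5, 0), radius 1/45

Only the slot chain above each x matters under d2; compose those maps.
x3: after 2 affine steps, its disk has center (2/5, 0), radius 1/45
x2: after 2 affine steps, its disk has center (1/2, 1/20), radius 1/60
x1: after 1 affine step, its disk has center (-1/2, -1/2), radius 1/8


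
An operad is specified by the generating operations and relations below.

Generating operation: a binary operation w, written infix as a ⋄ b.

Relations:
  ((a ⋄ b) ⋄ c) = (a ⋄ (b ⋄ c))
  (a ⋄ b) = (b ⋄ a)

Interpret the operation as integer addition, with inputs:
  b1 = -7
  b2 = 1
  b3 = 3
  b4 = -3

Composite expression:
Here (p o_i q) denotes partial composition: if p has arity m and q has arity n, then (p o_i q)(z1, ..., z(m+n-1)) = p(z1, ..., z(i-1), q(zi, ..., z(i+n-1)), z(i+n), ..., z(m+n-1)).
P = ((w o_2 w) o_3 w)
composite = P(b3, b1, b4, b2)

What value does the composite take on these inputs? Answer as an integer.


(b4 ⋄ b2) = -2
(b1 ⋄ (b4 ⋄ b2)) = -9
(b3 ⋄ (b1 ⋄ (b4 ⋄ b2))) = -6

-6


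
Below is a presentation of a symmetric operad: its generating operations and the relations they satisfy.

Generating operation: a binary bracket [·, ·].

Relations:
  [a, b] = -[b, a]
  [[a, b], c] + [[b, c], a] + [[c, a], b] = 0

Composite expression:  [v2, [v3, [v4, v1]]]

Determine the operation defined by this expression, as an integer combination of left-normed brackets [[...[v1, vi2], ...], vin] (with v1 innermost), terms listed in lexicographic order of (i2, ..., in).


-[[[v1, v4], v3], v2]

A multilinear Lie element is pinned by v1-initial words (v1 innermost).
Composite bracket: [v2, [v3, [v4, v1]]]
The bracket unfolds into 8 signed words via [a, b] = ab - ba (2^3 = 8).
Collect the words opening with v1:
  v1v4v3v2 (sign -1) contributes -[[[v1, v4], v3], v2]


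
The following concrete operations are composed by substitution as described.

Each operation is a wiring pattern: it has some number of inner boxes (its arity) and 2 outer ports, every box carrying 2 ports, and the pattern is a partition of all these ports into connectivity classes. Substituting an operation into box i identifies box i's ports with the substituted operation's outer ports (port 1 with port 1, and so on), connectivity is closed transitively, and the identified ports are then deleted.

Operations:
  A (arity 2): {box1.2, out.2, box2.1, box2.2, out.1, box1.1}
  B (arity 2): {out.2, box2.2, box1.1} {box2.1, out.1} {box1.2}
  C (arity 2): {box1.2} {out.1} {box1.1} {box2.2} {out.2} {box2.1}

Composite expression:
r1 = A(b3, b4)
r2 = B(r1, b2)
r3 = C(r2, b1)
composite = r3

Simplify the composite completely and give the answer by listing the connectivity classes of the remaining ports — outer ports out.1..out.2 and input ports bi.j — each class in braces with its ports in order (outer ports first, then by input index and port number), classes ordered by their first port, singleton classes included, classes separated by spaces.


{out.1} {out.2} {b1.1} {b1.2} {b2.1} {b2.2, b3.1, b3.2, b4.1, b4.2}


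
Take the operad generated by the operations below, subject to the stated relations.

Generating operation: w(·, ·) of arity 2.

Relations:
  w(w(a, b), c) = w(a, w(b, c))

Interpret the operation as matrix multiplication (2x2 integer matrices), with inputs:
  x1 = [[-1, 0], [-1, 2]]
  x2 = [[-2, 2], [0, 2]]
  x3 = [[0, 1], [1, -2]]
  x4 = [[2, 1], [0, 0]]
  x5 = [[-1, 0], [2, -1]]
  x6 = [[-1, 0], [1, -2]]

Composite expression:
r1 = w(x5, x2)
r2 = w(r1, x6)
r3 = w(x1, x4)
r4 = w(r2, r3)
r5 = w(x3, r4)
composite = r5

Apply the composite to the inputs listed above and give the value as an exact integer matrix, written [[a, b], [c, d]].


[[-4, -2], [8, 4]]

w(x5, x2) = [[2, -2], [-4, 2]]
w(w(x5, x2), x6) = [[-4, 4], [6, -4]]
w(x1, x4) = [[-2, -1], [-2, -1]]
w(w(w(x5, x2), x6), w(x1, x4)) = [[0, 0], [-4, -2]]
w(x3, w(w(w(x5, x2), x6), w(x1, x4))) = [[-4, -2], [8, 4]]


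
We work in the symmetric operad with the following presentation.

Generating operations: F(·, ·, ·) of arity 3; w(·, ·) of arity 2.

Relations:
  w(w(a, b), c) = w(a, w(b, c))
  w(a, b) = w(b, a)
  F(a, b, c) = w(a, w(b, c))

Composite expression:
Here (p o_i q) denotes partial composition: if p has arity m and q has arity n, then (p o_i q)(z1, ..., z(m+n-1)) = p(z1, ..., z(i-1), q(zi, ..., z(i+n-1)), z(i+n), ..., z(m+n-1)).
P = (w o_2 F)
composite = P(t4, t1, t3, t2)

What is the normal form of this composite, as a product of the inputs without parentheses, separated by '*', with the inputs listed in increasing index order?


Reordering under w is free, so list the t-inputs canonically.
F(t1, t3, t2) reduces to t1 * t3 * t2
w(t4, F(t1, t3, t2)) reduces to t4 * t1 * t3 * t2
commutativity sorts the factors: t1 * t2 * t3 * t4

t1 * t2 * t3 * t4


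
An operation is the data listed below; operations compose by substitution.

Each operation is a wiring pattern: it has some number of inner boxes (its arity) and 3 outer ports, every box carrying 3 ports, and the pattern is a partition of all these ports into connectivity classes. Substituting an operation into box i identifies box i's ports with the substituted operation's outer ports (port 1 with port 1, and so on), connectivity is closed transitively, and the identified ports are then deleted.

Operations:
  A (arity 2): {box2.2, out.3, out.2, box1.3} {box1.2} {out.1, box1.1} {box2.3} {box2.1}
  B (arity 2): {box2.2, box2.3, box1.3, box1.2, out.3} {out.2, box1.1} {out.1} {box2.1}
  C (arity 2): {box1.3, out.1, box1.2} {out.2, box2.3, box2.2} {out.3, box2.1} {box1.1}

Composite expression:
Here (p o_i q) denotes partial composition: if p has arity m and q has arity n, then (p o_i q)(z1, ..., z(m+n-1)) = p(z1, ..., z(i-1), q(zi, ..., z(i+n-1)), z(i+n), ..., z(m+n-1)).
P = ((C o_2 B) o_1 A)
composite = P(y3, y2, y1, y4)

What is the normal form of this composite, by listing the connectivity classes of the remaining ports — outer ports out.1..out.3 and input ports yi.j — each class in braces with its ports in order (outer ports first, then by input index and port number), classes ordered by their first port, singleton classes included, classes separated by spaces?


{out.1, y2.2, y3.3} {out.2, y1.1, y1.2, y1.3, y4.2, y4.3} {out.3} {y2.1} {y2.3} {y3.1} {y3.2} {y4.1}


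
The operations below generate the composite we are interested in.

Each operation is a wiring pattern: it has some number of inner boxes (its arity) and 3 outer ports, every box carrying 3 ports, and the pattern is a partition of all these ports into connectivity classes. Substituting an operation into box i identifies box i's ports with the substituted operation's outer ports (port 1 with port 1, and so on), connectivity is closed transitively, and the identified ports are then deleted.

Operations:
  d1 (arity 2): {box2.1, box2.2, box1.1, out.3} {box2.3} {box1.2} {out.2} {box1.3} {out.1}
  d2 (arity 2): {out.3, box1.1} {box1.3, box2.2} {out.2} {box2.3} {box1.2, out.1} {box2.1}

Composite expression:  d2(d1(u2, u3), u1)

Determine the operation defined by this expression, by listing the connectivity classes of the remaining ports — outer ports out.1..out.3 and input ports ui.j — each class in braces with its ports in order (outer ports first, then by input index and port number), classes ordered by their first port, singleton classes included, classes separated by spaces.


{out.1} {out.2} {out.3} {u1.1} {u1.2, u2.1, u3.1, u3.2} {u1.3} {u2.2} {u2.3} {u3.3}

Connectivity passes through glued d2-boundaries; trace each wire chain.
after d1, the pattern on (u2, u3) reads {out.1} {out.2} {out.3, u2.1, u3.1, u3.2} {u2.2} {u2.3} {u3.3} (out.j = its outer ports)
after d2, the pattern on (u2, u3, u1) reads {out.1} {out.2} {out.3} {u1.1} {u1.2, u2.1, u3.1, u3.2} {u1.3} {u2.2} {u2.3} {u3.3} (out.j = its outer ports)


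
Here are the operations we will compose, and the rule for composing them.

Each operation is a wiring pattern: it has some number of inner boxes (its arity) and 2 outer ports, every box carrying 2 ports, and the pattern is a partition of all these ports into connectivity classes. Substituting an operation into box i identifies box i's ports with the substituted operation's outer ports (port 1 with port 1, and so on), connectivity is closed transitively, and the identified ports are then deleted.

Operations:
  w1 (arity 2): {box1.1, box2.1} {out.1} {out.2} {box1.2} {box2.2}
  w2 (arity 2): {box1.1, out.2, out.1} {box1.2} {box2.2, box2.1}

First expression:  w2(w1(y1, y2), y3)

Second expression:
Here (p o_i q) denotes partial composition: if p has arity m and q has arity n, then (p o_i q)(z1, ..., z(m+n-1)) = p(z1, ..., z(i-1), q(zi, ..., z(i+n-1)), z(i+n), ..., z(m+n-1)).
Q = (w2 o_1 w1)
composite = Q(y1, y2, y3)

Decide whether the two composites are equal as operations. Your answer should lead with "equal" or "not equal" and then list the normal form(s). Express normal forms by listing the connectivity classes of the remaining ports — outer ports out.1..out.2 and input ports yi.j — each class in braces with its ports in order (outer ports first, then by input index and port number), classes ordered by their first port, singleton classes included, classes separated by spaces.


The first composite normalizes to {out.1, out.2} {y1.1, y2.1} {y1.2} {y2.2} {y3.1, y3.2}
The second composite normalizes to {out.1, out.2} {y1.1, y2.1} {y1.2} {y2.2} {y3.1, y3.2}
The forms coincide; equal.

equal — both sides give {out.1, out.2} {y1.1, y2.1} {y1.2} {y2.2} {y3.1, y3.2}


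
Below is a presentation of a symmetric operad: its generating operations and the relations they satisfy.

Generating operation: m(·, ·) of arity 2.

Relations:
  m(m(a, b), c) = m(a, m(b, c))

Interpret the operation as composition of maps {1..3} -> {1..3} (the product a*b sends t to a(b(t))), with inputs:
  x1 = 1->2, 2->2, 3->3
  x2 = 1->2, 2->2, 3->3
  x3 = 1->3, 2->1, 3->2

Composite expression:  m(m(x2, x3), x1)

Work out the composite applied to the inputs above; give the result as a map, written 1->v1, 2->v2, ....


m(x2, x3) = 1->3, 2->2, 3->2
m(m(x2, x3), x1) = 1->2, 2->2, 3->2

1->2, 2->2, 3->2


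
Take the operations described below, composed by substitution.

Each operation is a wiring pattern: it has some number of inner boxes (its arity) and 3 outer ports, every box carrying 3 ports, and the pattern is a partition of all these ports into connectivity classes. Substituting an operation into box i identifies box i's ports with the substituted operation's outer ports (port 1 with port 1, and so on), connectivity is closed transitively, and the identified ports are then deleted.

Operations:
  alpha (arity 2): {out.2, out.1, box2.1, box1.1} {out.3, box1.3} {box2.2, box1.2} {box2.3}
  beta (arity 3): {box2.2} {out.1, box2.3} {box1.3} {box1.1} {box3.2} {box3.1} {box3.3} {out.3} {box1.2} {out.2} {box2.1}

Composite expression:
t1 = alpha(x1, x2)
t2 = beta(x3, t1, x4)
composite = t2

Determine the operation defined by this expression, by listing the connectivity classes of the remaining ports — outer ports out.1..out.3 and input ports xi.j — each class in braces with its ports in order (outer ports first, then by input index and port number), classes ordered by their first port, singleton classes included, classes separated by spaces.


{out.1, x1.3} {out.2} {out.3} {x1.1, x2.1} {x1.2, x2.2} {x2.3} {x3.1} {x3.2} {x3.3} {x4.1} {x4.2} {x4.3}


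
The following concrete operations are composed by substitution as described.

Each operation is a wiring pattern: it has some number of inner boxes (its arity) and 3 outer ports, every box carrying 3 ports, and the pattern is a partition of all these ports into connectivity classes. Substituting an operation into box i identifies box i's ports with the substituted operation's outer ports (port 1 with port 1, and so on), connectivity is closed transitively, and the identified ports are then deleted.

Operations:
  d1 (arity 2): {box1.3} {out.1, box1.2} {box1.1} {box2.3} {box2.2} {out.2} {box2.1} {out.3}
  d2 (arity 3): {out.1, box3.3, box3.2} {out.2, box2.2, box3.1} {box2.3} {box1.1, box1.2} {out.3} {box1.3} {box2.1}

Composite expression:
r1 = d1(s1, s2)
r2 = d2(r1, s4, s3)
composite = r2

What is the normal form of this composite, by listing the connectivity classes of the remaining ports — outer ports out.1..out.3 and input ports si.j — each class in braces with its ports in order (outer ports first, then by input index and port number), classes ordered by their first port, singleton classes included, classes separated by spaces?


Substituting into d2 glues patterns; closure does the rest.
the subtree at d1 composes to {out.1, s1.2} {out.2} {out.3} {s1.1} {s1.3} {s2.1} {s2.2} {s2.3} on (s1, s2); out.j = own outer ports
the subtree at d2 composes to {out.1, s3.2, s3.3} {out.2, s3.1, s4.2} {out.3} {s1.1} {s1.2} {s1.3} {s2.1} {s2.2} {s2.3} {s4.1} {s4.3} on (s1, s2, s4, s3); out.j = own outer ports

{out.1, s3.2, s3.3} {out.2, s3.1, s4.2} {out.3} {s1.1} {s1.2} {s1.3} {s2.1} {s2.2} {s2.3} {s4.1} {s4.3}


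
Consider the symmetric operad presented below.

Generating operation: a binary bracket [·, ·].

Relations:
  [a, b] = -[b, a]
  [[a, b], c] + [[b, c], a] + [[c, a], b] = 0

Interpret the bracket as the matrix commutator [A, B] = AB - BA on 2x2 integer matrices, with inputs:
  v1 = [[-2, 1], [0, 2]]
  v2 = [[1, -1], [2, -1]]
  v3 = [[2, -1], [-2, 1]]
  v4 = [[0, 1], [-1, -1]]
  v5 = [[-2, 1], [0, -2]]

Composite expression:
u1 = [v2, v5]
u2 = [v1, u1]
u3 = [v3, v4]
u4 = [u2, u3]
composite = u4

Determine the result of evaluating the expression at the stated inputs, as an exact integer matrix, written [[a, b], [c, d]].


[[4, 24], [0, -4]]

[v2, v5] = [[-2, 2], [0, 2]]
[v1, [v2, v5]] = [[0, -4], [0, 0]]
[v3, v4] = [[3, 2], [-1, -3]]
[[v1, [v2, v5]], [v3, v4]] = [[4, 24], [0, -4]]


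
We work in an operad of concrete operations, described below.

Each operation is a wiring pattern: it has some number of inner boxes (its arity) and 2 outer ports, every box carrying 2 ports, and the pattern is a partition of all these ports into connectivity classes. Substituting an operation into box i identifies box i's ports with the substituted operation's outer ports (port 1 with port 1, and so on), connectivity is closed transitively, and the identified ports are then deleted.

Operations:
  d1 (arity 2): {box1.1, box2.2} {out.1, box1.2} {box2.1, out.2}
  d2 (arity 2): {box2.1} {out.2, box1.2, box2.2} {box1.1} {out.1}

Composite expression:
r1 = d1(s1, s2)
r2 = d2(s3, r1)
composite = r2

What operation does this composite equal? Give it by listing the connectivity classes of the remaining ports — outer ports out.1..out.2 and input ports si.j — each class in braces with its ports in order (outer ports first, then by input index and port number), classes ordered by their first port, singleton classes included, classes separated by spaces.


{out.1} {out.2, s2.1, s3.2} {s1.1, s2.2} {s1.2} {s3.1}

Two ports join when wires chain via d2-identified ports.
d1 over (s1, s2) gives {out.1, s1.2} {out.2, s2.1} {s1.1, s2.2}, out.j being that stage's outer ports
d2 over (s3, s1, s2) gives {out.1} {out.2, s2.1, s3.2} {s1.1, s2.2} {s1.2} {s3.1}, out.j being that stage's outer ports


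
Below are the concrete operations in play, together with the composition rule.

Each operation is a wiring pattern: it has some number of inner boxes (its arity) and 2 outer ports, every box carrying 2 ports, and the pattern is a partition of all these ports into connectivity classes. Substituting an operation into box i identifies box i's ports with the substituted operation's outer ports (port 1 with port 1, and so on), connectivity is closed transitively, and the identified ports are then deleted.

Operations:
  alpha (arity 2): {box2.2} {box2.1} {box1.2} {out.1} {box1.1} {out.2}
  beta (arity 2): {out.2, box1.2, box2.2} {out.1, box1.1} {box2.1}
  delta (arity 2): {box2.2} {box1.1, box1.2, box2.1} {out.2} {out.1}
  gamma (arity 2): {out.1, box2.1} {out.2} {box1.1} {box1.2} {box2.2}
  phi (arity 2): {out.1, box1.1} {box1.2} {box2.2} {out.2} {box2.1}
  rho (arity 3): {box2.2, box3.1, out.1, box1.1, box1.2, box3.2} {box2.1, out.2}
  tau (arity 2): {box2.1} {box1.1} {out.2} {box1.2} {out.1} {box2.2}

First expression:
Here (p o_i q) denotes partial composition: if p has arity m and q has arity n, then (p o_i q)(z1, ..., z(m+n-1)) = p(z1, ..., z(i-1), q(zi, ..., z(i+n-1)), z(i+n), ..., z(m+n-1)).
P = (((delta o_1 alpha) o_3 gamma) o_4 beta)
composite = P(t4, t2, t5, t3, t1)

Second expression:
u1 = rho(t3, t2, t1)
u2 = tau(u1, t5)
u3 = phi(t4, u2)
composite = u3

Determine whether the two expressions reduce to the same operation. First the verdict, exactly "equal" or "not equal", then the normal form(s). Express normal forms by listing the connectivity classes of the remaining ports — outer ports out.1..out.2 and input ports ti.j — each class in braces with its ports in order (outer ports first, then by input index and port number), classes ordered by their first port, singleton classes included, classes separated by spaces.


not equal; the first gives {out.1} {out.2} {t1.1} {t1.2, t3.2} {t2.1} {t2.2} {t3.1} {t4.1} {t4.2} {t5.1} {t5.2} and the second {out.1, t4.1} {out.2} {t1.1, t1.2, t2.2, t3.1, t3.2} {t2.1} {t4.2} {t5.1} {t5.2}

Reducing the first expression gives {out.1} {out.2} {t1.1} {t1.2, t3.2} {t2.1} {t2.2} {t3.1} {t4.1} {t4.2} {t5.1} {t5.2}
Reducing the second expression gives {out.1, t4.1} {out.2} {t1.1, t1.2, t2.2, t3.1, t3.2} {t2.1} {t4.2} {t5.1} {t5.2}
Different reductions; not equal.
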